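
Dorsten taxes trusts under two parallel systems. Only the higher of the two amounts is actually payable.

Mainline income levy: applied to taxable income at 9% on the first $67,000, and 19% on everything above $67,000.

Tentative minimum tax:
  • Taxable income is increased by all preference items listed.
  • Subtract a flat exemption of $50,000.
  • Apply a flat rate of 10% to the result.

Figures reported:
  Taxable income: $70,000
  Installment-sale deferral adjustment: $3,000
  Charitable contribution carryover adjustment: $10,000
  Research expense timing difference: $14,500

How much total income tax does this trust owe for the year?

$6,600

Mainline income levy:
  $67,000 × 9% = $6,030
  $3,000 × 19% = $570
  → $6,600

Tentative minimum tax:
  Adjusted income: $70,000 + $3,000 + $10,000 + $14,500 = $97,500
  Less exemption $50,000 → base $47,500
  $47,500 × 10% = $4,750

$6,600 > $4,750, so the mainline income levy governs.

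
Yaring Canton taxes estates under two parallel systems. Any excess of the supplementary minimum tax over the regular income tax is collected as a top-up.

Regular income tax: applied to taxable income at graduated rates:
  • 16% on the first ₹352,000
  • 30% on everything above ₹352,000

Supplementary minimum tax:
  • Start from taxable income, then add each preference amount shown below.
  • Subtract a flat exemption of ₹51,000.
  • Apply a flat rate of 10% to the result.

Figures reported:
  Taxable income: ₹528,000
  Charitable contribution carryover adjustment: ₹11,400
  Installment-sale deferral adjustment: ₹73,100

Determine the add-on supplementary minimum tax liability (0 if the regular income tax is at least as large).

Regular income tax:
  ₹352,000 × 16% = ₹56,320
  ₹176,000 × 30% = ₹52,800
  → ₹109,120

Supplementary minimum tax:
  Adjusted income: ₹528,000 + ₹11,400 + ₹73,100 = ₹612,500
  Less exemption ₹51,000 → base ₹561,500
  ₹561,500 × 10% = ₹56,150

₹56,150 ≤ ₹109,120, so no add-on is due.

₹0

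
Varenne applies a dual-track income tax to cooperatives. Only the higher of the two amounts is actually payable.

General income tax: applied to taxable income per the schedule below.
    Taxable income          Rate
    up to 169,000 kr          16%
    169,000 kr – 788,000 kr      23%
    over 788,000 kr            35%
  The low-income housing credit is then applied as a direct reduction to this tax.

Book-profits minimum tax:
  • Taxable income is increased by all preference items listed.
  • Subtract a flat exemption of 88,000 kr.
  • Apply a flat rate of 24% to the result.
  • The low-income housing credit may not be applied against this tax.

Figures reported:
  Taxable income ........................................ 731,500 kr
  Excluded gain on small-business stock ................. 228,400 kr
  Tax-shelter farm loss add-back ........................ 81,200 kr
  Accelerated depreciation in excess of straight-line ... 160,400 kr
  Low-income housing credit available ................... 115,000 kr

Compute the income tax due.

General income tax:
  169,000 kr × 16% = 27,040 kr
  562,500 kr × 23% = 129,375 kr
  → 156,415 kr
  Less low-income housing credit 115,000 kr → 41,415 kr

Book-profits minimum tax:
  Adjusted income: 731,500 kr + 228,400 kr + 81,200 kr + 160,400 kr = 1,201,500 kr
  Less exemption 88,000 kr → base 1,113,500 kr
  1,113,500 kr × 24% = 267,240 kr

267,240 kr > 41,415 kr, so the book-profits minimum tax is the binding amount.

267,240 kr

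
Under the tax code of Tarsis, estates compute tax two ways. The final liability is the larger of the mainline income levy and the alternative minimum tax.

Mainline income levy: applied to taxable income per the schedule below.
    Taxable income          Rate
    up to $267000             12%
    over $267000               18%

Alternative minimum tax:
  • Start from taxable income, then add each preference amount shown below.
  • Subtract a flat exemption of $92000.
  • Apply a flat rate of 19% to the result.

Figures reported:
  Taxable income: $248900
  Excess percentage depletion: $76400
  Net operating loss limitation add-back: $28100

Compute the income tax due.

$49666

Mainline income levy:
  $248900 × 12% = $29868

Alternative minimum tax:
  Adjusted income: $248900 + $76400 + $28100 = $353400
  Less exemption $92000 → base $261400
  $261400 × 19% = $49666

$49666 > $29868, so the alternative minimum tax is the binding amount.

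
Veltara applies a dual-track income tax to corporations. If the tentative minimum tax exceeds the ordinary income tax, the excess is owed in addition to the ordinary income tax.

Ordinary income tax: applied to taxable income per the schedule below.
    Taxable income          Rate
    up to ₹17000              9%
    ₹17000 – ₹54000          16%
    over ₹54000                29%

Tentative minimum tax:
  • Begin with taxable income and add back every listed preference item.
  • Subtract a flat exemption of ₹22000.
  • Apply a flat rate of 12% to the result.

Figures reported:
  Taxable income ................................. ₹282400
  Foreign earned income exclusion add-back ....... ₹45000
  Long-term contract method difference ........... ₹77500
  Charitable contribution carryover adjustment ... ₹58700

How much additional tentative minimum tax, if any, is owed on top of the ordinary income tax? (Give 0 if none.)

Ordinary income tax:
  ₹17000 × 9% = ₹1530
  ₹37000 × 16% = ₹5920
  ₹228400 × 29% = ₹66236
  → ₹73686

Tentative minimum tax:
  Adjusted income: ₹282400 + ₹45000 + ₹77500 + ₹58700 = ₹463600
  Less exemption ₹22000 → base ₹441600
  ₹441600 × 12% = ₹52992

₹52992 ≤ ₹73686, so no add-on is due.

₹0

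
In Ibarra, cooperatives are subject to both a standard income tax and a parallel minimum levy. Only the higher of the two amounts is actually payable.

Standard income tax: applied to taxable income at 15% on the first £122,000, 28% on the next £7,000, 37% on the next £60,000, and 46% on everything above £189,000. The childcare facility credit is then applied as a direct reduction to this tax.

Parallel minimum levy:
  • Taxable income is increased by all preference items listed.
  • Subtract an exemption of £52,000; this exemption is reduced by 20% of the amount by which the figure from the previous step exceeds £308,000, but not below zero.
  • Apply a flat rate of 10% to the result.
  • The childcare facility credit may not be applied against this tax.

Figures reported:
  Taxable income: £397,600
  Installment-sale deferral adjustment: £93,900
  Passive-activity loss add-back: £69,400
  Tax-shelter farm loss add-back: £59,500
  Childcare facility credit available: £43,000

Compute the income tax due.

£95,416

Standard income tax:
  £122,000 × 15% = £18,300
  £7,000 × 28% = £1,960
  £60,000 × 37% = £22,200
  £208,600 × 46% = £95,956
  → £138,416
  Less childcare facility credit £43,000 → £95,416

Parallel minimum levy:
  Adjusted income: £397,600 + £93,900 + £69,400 + £59,500 = £620,400
  Exemption: 20% × (£620,400 − £308,000) = £62,480 ≥ £52,000, so the exemption is fully phased out
  Base: £620,400 − £0 = £620,400
  £620,400 × 10% = £62,040

£95,416 > £62,040, so the standard income tax governs.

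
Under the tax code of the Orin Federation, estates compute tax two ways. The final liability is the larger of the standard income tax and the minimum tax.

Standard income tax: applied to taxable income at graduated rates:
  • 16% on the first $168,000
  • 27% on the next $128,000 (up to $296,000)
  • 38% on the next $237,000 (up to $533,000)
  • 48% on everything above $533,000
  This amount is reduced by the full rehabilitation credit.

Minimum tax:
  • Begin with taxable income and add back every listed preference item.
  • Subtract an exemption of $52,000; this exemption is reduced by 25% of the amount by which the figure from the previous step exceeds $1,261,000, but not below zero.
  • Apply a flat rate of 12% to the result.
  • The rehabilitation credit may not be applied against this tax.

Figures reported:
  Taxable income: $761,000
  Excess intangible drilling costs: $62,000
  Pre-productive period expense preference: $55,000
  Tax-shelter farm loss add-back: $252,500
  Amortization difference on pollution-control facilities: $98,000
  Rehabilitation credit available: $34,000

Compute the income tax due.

Standard income tax:
  $168,000 × 16% = $26,880
  $128,000 × 27% = $34,560
  $237,000 × 38% = $90,060
  $228,000 × 48% = $109,440
  → $260,940
  Less rehabilitation credit $34,000 → $226,940

Minimum tax:
  Adjusted income: $761,000 + $62,000 + $55,000 + $252,500 + $98,000 = $1,228,500
  Exemption: $1,228,500 ≤ $1,261,000, so full $52,000 applies
  Base: $1,228,500 − $52,000 = $1,176,500
  $1,176,500 × 12% = $141,180

$226,940 > $141,180, so the standard income tax governs.

$226,940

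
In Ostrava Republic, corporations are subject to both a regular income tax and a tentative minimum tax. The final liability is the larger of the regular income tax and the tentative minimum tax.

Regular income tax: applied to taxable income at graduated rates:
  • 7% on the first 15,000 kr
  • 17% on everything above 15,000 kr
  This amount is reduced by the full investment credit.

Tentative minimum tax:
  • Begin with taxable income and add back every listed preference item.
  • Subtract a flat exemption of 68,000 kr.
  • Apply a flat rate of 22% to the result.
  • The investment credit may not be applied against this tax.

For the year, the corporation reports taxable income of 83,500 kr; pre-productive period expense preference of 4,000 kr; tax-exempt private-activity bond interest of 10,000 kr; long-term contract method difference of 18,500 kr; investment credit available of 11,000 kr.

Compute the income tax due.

Regular income tax:
  15,000 kr × 7% = 1,050 kr
  68,500 kr × 17% = 11,645 kr
  → 12,695 kr
  Less investment credit 11,000 kr → 1,695 kr

Tentative minimum tax:
  Adjusted income: 83,500 kr + 4,000 kr + 10,000 kr + 18,500 kr = 116,000 kr
  Less exemption 68,000 kr → base 48,000 kr
  48,000 kr × 22% = 10,560 kr

10,560 kr > 1,695 kr, so the tentative minimum tax is the binding amount.

10,560 kr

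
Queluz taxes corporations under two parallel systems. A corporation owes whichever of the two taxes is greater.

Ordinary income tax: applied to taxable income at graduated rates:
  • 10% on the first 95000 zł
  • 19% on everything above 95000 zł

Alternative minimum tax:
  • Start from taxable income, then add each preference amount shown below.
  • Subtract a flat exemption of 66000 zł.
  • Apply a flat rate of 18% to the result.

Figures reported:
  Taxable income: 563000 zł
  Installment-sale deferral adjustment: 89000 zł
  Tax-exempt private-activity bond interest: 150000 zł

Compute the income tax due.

132480 zł

Alternative minimum tax:
  Adjusted income: 563000 zł + 89000 zł + 150000 zł = 802000 zł
  Less exemption 66000 zł → base 736000 zł
  736000 zł × 18% = 132480 zł

Ordinary income tax:
  95000 zł × 10% = 9500 zł
  468000 zł × 19% = 88920 zł
  → 98420 zł

132480 zł > 98420 zł, so the alternative minimum tax is the binding amount.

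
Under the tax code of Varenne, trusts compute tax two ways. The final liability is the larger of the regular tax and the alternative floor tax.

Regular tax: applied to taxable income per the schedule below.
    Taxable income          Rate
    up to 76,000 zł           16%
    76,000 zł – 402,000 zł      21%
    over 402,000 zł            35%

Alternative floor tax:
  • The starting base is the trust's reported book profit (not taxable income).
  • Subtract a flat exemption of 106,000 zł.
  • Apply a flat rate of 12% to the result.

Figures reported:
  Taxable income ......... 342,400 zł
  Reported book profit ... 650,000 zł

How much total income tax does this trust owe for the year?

68,104 zł

Regular tax:
  76,000 zł × 16% = 12,160 zł
  266,400 zł × 21% = 55,944 zł
  → 68,104 zł

Alternative floor tax:
  Base (reported book profit): 650,000 zł
  Less exemption 106,000 zł → base 544,000 zł
  544,000 zł × 12% = 65,280 zł

68,104 zł > 65,280 zł, so the regular tax governs.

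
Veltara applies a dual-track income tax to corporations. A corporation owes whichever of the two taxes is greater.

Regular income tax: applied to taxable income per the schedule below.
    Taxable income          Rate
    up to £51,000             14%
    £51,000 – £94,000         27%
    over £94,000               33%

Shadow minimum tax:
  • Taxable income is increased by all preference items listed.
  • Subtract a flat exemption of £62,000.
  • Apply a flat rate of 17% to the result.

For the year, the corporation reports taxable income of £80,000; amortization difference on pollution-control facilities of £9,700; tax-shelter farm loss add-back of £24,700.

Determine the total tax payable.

£14,970

Regular income tax:
  £51,000 × 14% = £7,140
  £29,000 × 27% = £7,830
  → £14,970

Shadow minimum tax:
  Adjusted income: £80,000 + £9,700 + £24,700 = £114,400
  Less exemption £62,000 → base £52,400
  £52,400 × 17% = £8,908

£14,970 > £8,908, so the regular income tax governs.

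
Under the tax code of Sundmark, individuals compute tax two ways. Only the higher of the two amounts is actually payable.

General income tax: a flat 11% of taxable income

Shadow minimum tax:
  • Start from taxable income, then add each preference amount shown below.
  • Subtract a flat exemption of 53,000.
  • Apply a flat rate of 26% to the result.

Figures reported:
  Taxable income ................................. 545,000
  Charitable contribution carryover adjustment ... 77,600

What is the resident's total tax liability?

Shadow minimum tax:
  Adjusted income: 545,000 + 77,600 = 622,600
  Less exemption 53,000 → base 569,600
  569,600 × 26% = 148,096

General income tax:
  545,000 × 11% = 59,950

148,096 > 59,950, so the shadow minimum tax is the binding amount.

148,096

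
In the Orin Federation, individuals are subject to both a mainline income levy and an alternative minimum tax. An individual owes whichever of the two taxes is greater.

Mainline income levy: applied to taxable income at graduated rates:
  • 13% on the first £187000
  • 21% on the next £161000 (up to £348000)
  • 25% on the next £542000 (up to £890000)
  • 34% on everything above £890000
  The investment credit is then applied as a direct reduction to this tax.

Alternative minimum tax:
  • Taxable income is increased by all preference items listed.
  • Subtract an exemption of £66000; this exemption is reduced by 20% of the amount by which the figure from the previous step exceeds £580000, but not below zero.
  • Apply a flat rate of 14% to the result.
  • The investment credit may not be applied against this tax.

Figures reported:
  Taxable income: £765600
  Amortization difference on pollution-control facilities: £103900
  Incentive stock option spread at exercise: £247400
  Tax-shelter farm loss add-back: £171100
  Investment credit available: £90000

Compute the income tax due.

£180320

Mainline income levy:
  £187000 × 13% = £24310
  £161000 × 21% = £33810
  £417600 × 25% = £104400
  → £162520
  Less investment credit £90000 → £72520

Alternative minimum tax:
  Adjusted income: £765600 + £103900 + £247400 + £171100 = £1288000
  Exemption: 20% × (£1288000 − £580000) = £141600 ≥ £66000, so the exemption is fully phased out
  Base: £1288000 − £0 = £1288000
  £1288000 × 14% = £180320

£180320 > £72520, so the alternative minimum tax is the binding amount.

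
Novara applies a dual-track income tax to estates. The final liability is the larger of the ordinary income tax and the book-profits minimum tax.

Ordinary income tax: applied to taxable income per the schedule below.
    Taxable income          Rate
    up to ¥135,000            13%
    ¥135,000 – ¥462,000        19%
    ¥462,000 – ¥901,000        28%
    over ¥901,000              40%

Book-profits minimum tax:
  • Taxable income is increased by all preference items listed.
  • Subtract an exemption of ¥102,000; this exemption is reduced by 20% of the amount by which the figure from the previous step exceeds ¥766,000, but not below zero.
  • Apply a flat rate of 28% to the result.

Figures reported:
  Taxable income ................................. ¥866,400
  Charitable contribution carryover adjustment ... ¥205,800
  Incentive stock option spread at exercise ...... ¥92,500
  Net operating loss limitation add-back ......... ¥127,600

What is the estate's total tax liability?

¥361,844

Book-profits minimum tax:
  Adjusted income: ¥866,400 + ¥205,800 + ¥92,500 + ¥127,600 = ¥1,292,300
  Exemption: 20% × (¥1,292,300 − ¥766,000) = ¥105,260 ≥ ¥102,000, so the exemption is fully phased out
  Base: ¥1,292,300 − ¥0 = ¥1,292,300
  ¥1,292,300 × 28% = ¥361,844

Ordinary income tax:
  ¥135,000 × 13% = ¥17,550
  ¥327,000 × 19% = ¥62,130
  ¥404,400 × 28% = ¥113,232
  → ¥192,912

¥361,844 > ¥192,912, so the book-profits minimum tax is the binding amount.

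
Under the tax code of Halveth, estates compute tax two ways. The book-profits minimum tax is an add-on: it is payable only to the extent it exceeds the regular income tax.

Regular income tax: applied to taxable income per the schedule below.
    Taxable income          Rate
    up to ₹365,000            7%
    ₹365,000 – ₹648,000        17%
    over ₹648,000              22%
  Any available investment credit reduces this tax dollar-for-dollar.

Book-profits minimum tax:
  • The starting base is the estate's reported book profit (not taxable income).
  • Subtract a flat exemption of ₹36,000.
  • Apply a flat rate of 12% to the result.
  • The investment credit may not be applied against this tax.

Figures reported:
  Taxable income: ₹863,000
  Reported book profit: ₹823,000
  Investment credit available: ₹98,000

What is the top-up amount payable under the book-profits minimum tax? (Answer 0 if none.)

Regular income tax:
  ₹365,000 × 7% = ₹25,550
  ₹283,000 × 17% = ₹48,110
  ₹215,000 × 22% = ₹47,300
  → ₹120,960
  Less investment credit ₹98,000 → ₹22,960

Book-profits minimum tax:
  Base (reported book profit): ₹823,000
  Less exemption ₹36,000 → base ₹787,000
  ₹787,000 × 12% = ₹94,440

Excess of book-profits minimum tax over regular income tax: ₹94,440 − ₹22,960 = ₹71,480.

₹71,480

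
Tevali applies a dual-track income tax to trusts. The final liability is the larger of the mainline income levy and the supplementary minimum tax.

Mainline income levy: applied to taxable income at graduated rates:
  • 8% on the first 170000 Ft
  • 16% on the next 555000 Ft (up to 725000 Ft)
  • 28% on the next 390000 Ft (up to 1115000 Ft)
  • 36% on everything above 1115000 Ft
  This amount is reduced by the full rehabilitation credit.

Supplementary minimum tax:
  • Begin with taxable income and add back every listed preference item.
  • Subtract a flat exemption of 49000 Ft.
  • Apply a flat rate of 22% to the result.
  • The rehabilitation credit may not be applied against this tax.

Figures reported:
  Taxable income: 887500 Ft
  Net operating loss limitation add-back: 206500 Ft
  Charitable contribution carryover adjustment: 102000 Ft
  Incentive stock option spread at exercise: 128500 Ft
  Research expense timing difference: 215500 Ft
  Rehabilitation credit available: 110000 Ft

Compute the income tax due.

328020 Ft

Supplementary minimum tax:
  Adjusted income: 887500 Ft + 206500 Ft + 102000 Ft + 128500 Ft + 215500 Ft = 1540000 Ft
  Less exemption 49000 Ft → base 1491000 Ft
  1491000 Ft × 22% = 328020 Ft

Mainline income levy:
  170000 Ft × 8% = 13600 Ft
  555000 Ft × 16% = 88800 Ft
  162500 Ft × 28% = 45500 Ft
  → 147900 Ft
  Less rehabilitation credit 110000 Ft → 37900 Ft

328020 Ft > 37900 Ft, so the supplementary minimum tax is the binding amount.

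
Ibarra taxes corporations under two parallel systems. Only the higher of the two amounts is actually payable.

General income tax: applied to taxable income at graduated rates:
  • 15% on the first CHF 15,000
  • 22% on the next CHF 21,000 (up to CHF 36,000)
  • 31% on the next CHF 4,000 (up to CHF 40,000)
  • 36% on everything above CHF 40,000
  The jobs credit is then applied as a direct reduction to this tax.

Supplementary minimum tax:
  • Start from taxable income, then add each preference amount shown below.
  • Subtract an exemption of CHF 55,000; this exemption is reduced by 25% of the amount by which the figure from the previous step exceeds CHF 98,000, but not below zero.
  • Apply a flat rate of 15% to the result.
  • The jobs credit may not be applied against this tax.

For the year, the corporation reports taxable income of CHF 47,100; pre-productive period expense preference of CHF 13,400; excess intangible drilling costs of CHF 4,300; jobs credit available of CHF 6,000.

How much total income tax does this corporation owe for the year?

CHF 4,666

General income tax:
  CHF 15,000 × 15% = CHF 2,250
  CHF 21,000 × 22% = CHF 4,620
  CHF 4,000 × 31% = CHF 1,240
  CHF 7,100 × 36% = CHF 2,556
  → CHF 10,666
  Less jobs credit CHF 6,000 → CHF 4,666

Supplementary minimum tax:
  Adjusted income: CHF 47,100 + CHF 13,400 + CHF 4,300 = CHF 64,800
  Exemption: CHF 64,800 ≤ CHF 98,000, so full CHF 55,000 applies
  Base: CHF 64,800 − CHF 55,000 = CHF 9,800
  CHF 9,800 × 15% = CHF 1,470

CHF 4,666 > CHF 1,470, so the general income tax governs.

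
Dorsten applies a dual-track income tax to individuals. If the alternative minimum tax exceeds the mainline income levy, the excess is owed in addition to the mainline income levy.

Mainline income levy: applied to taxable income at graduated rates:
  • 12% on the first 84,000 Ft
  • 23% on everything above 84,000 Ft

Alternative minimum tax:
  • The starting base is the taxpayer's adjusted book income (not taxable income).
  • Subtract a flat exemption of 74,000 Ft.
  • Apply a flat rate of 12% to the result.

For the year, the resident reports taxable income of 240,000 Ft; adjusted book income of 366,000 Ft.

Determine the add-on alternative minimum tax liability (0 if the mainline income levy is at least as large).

Alternative minimum tax:
  Base (adjusted book income): 366,000 Ft
  Less exemption 74,000 Ft → base 292,000 Ft
  292,000 Ft × 12% = 35,040 Ft

Mainline income levy:
  84,000 Ft × 12% = 10,080 Ft
  156,000 Ft × 23% = 35,880 Ft
  → 45,960 Ft

35,040 Ft ≤ 45,960 Ft, so no add-on is due.

0 Ft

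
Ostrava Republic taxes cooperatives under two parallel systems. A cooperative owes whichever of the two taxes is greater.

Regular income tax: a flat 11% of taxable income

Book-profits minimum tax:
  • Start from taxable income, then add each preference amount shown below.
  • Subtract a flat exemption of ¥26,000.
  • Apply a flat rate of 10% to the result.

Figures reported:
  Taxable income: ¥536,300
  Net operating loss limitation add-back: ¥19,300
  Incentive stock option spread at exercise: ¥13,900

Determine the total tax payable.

Book-profits minimum tax:
  Adjusted income: ¥536,300 + ¥19,300 + ¥13,900 = ¥569,500
  Less exemption ¥26,000 → base ¥543,500
  ¥543,500 × 10% = ¥54,350

Regular income tax:
  ¥536,300 × 11% = ¥58,993

¥58,993 > ¥54,350, so the regular income tax governs.

¥58,993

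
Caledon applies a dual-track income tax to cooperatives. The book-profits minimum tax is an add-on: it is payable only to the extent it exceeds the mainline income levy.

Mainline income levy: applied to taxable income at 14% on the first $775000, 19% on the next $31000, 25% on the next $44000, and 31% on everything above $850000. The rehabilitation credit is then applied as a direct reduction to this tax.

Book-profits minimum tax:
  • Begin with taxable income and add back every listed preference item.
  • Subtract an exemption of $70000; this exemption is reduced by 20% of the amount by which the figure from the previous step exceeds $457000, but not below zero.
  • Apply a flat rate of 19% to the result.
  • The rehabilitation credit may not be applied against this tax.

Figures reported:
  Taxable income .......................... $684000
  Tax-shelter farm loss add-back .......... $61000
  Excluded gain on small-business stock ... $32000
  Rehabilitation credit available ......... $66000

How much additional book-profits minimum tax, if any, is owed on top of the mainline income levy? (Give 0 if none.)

Book-profits minimum tax:
  Adjusted income: $684000 + $61000 + $32000 = $777000
  Exemption: $70000 − 20% × ($777000 − $457000) = $70000 − $64000 = $6000
  Base: $777000 − $6000 = $771000
  $771000 × 19% = $146490

Mainline income levy:
  $684000 × 14% = $95760
  Less rehabilitation credit $66000 → $29760

Excess of book-profits minimum tax over mainline income levy: $146490 − $29760 = $116730.

$116730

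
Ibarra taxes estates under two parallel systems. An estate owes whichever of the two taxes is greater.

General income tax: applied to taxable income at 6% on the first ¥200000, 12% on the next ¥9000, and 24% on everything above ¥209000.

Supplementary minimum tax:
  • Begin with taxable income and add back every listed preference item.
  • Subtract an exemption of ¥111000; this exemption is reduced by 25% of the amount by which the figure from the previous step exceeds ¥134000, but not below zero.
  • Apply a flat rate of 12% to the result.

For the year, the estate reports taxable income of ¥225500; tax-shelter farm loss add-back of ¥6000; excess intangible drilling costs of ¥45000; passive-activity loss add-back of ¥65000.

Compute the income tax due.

General income tax:
  ¥200000 × 6% = ¥12000
  ¥9000 × 12% = ¥1080
  ¥16500 × 24% = ¥3960
  → ¥17040

Supplementary minimum tax:
  Adjusted income: ¥225500 + ¥6000 + ¥45000 + ¥65000 = ¥341500
  Exemption: ¥111000 − 25% × (¥341500 − ¥134000) = ¥111000 − ¥51875 = ¥59125
  Base: ¥341500 − ¥59125 = ¥282375
  ¥282375 × 12% = ¥33885

¥33885 > ¥17040, so the supplementary minimum tax is the binding amount.

¥33885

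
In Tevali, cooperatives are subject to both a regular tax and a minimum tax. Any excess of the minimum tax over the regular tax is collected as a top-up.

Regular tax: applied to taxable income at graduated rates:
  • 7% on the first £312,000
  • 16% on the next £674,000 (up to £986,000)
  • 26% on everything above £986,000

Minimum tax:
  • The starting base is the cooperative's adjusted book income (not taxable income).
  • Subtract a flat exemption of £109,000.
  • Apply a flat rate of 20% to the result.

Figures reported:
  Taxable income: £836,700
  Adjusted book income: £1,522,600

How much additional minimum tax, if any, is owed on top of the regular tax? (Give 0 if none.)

Minimum tax:
  Base (adjusted book income): £1,522,600
  Less exemption £109,000 → base £1,413,600
  £1,413,600 × 20% = £282,720

Regular tax:
  £312,000 × 7% = £21,840
  £524,700 × 16% = £83,952
  → £105,792

Excess of minimum tax over regular tax: £282,720 − £105,792 = £176,928.

£176,928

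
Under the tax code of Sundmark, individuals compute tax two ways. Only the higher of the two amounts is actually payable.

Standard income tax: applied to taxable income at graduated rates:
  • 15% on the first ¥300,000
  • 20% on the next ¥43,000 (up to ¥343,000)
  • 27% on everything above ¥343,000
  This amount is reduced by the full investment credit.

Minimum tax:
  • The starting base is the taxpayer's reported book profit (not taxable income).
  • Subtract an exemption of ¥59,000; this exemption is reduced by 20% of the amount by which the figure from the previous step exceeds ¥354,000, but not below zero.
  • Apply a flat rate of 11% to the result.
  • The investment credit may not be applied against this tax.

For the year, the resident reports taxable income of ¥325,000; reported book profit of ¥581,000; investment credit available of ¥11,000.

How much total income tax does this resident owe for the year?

Standard income tax:
  ¥300,000 × 15% = ¥45,000
  ¥25,000 × 20% = ¥5,000
  → ¥50,000
  Less investment credit ¥11,000 → ¥39,000

Minimum tax:
  Base (reported book profit): ¥581,000
  Exemption: ¥59,000 − 20% × (¥581,000 − ¥354,000) = ¥59,000 − ¥45,400 = ¥13,600
  Base: ¥581,000 − ¥13,600 = ¥567,400
  ¥567,400 × 11% = ¥62,414

¥62,414 > ¥39,000, so the minimum tax is the binding amount.

¥62,414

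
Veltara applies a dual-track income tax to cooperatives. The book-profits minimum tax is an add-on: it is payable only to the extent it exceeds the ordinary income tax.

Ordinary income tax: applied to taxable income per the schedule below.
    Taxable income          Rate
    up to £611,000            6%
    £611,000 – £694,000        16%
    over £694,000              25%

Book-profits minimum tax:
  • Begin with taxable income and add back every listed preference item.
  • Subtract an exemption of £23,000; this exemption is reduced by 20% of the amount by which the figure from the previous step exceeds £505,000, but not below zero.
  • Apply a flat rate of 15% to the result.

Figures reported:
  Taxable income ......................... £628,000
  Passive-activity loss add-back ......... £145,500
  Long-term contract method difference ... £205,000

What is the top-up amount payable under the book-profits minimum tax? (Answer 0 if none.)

£107,395

Book-profits minimum tax:
  Adjusted income: £628,000 + £145,500 + £205,000 = £978,500
  Exemption: 20% × (£978,500 − £505,000) = £94,700 ≥ £23,000, so the exemption is fully phased out
  Base: £978,500 − £0 = £978,500
  £978,500 × 15% = £146,775

Ordinary income tax:
  £611,000 × 6% = £36,660
  £17,000 × 16% = £2,720
  → £39,380

Excess of book-profits minimum tax over ordinary income tax: £146,775 − £39,380 = £107,395.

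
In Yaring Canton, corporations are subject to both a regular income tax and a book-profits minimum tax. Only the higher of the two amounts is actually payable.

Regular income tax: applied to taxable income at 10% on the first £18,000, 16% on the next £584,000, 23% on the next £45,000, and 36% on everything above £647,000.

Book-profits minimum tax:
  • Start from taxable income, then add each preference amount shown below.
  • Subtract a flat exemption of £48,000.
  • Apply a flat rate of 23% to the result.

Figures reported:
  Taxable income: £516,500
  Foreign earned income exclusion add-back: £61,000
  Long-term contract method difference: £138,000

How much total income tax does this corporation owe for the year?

£153,525

Book-profits minimum tax:
  Adjusted income: £516,500 + £61,000 + £138,000 = £715,500
  Less exemption £48,000 → base £667,500
  £667,500 × 23% = £153,525

Regular income tax:
  £18,000 × 10% = £1,800
  £498,500 × 16% = £79,760
  → £81,560

£153,525 > £81,560, so the book-profits minimum tax is the binding amount.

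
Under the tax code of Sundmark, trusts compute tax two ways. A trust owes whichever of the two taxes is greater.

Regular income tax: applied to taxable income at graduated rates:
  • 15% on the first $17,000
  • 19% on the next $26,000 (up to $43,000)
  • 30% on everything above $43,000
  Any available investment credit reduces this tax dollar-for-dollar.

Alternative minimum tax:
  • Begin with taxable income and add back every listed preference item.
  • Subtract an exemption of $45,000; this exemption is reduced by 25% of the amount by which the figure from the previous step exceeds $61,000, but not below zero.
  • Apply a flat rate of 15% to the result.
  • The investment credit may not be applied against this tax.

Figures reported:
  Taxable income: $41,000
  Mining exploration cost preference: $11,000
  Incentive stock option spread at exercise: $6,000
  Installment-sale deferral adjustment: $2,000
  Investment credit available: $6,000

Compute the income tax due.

Alternative minimum tax:
  Adjusted income: $41,000 + $11,000 + $6,000 + $2,000 = $60,000
  Exemption: $60,000 ≤ $61,000, so full $45,000 applies
  Base: $60,000 − $45,000 = $15,000
  $15,000 × 15% = $2,250

Regular income tax:
  $17,000 × 15% = $2,550
  $24,000 × 19% = $4,560
  → $7,110
  Less investment credit $6,000 → $1,110

$2,250 > $1,110, so the alternative minimum tax is the binding amount.

$2,250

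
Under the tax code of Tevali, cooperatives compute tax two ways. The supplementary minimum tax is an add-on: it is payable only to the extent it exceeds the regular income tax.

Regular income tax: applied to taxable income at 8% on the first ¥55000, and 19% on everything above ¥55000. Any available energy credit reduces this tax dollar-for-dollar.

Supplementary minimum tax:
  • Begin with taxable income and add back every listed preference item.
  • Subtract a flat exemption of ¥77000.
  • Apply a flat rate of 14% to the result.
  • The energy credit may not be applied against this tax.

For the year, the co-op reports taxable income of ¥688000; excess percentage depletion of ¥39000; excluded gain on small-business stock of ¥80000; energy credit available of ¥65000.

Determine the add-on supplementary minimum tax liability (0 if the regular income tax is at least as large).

¥42530

Regular income tax:
  ¥55000 × 8% = ¥4400
  ¥633000 × 19% = ¥120270
  → ¥124670
  Less energy credit ¥65000 → ¥59670

Supplementary minimum tax:
  Adjusted income: ¥688000 + ¥39000 + ¥80000 = ¥807000
  Less exemption ¥77000 → base ¥730000
  ¥730000 × 14% = ¥102200

Excess of supplementary minimum tax over regular income tax: ¥102200 − ¥59670 = ¥42530.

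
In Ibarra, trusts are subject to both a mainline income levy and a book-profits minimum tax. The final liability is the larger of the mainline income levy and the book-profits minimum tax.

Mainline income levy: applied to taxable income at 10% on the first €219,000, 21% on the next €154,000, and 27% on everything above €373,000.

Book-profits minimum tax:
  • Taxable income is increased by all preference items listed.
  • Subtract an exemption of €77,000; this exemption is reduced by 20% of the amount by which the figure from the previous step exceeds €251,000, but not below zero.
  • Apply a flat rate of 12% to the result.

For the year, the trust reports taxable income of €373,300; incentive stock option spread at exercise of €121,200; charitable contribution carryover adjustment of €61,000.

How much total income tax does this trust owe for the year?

€64,728

Mainline income levy:
  €219,000 × 10% = €21,900
  €154,000 × 21% = €32,340
  €300 × 27% = €81
  → €54,321

Book-profits minimum tax:
  Adjusted income: €373,300 + €121,200 + €61,000 = €555,500
  Exemption: €77,000 − 20% × (€555,500 − €251,000) = €77,000 − €60,900 = €16,100
  Base: €555,500 − €16,100 = €539,400
  €539,400 × 12% = €64,728

€64,728 > €54,321, so the book-profits minimum tax is the binding amount.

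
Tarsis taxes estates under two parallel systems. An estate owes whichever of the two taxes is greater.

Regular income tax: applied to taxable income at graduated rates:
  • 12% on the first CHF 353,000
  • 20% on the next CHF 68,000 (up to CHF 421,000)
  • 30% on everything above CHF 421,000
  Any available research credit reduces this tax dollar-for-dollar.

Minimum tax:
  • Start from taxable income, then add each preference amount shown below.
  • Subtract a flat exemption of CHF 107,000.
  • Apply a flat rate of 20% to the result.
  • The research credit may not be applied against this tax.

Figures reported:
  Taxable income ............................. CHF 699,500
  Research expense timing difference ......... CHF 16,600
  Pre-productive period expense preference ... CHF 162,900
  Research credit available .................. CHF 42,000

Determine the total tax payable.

Regular income tax:
  CHF 353,000 × 12% = CHF 42,360
  CHF 68,000 × 20% = CHF 13,600
  CHF 278,500 × 30% = CHF 83,550
  → CHF 139,510
  Less research credit CHF 42,000 → CHF 97,510

Minimum tax:
  Adjusted income: CHF 699,500 + CHF 16,600 + CHF 162,900 = CHF 879,000
  Less exemption CHF 107,000 → base CHF 772,000
  CHF 772,000 × 20% = CHF 154,400

CHF 154,400 > CHF 97,510, so the minimum tax is the binding amount.

CHF 154,400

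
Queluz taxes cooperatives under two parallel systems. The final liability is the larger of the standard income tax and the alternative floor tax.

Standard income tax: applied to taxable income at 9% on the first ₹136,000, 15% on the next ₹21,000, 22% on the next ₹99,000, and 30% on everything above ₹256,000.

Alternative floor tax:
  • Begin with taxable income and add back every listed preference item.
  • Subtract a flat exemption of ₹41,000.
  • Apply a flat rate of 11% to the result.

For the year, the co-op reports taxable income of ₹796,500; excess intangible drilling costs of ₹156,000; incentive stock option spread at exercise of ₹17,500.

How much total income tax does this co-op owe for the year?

₹199,320

Standard income tax:
  ₹136,000 × 9% = ₹12,240
  ₹21,000 × 15% = ₹3,150
  ₹99,000 × 22% = ₹21,780
  ₹540,500 × 30% = ₹162,150
  → ₹199,320

Alternative floor tax:
  Adjusted income: ₹796,500 + ₹156,000 + ₹17,500 = ₹970,000
  Less exemption ₹41,000 → base ₹929,000
  ₹929,000 × 11% = ₹102,190

₹199,320 > ₹102,190, so the standard income tax governs.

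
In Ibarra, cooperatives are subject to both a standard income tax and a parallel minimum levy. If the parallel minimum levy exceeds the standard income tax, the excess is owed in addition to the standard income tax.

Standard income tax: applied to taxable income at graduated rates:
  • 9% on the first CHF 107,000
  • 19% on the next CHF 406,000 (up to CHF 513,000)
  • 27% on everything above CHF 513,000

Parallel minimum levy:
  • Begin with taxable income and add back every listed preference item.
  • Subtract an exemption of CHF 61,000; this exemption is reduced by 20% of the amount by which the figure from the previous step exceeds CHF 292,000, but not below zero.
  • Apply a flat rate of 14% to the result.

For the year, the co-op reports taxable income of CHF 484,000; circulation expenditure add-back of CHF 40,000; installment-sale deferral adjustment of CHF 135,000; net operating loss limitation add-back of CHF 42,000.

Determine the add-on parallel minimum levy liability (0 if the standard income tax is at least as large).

CHF 16,880

Standard income tax:
  CHF 107,000 × 9% = CHF 9,630
  CHF 377,000 × 19% = CHF 71,630
  → CHF 81,260

Parallel minimum levy:
  Adjusted income: CHF 484,000 + CHF 40,000 + CHF 135,000 + CHF 42,000 = CHF 701,000
  Exemption: 20% × (CHF 701,000 − CHF 292,000) = CHF 81,800 ≥ CHF 61,000, so the exemption is fully phased out
  Base: CHF 701,000 − CHF 0 = CHF 701,000
  CHF 701,000 × 14% = CHF 98,140

Excess of parallel minimum levy over standard income tax: CHF 98,140 − CHF 81,260 = CHF 16,880.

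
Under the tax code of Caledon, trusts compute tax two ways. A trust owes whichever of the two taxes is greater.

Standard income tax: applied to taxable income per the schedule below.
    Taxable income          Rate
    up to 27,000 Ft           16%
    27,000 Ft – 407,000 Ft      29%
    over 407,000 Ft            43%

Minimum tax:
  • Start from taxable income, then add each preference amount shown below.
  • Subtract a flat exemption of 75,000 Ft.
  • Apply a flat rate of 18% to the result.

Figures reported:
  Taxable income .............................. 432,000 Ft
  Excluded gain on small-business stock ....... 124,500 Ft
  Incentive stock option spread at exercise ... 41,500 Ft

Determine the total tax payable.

125,270 Ft

Standard income tax:
  27,000 Ft × 16% = 4,320 Ft
  380,000 Ft × 29% = 110,200 Ft
  25,000 Ft × 43% = 10,750 Ft
  → 125,270 Ft

Minimum tax:
  Adjusted income: 432,000 Ft + 124,500 Ft + 41,500 Ft = 598,000 Ft
  Less exemption 75,000 Ft → base 523,000 Ft
  523,000 Ft × 18% = 94,140 Ft

125,270 Ft > 94,140 Ft, so the standard income tax governs.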